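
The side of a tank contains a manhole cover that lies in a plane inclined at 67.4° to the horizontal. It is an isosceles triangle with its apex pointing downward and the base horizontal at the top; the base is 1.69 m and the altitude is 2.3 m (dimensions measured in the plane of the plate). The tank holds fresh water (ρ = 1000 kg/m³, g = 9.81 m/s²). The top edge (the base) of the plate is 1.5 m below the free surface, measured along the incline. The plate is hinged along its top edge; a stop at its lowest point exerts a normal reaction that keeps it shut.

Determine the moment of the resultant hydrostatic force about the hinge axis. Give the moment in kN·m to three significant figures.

M ≈ 35.8 kN·m

γ = ρg = 1000 × 9.81 = 9810 N/m³ = 9.81 kN/m³.
Let θ = 67.4° be the plate's angle to the horizontal; measure y along the incline from where the plane meets the free surface. Vertical depth h = y·sinθ with sinθ = 0.923210.
With the apex down, the centroid sits h/3 = 2.3/3 = 0.766667 m below the base (the top edge), so y_c = 1.5 + 0.766667 = 2.26667 m and h_c = 2.26667 × 0.923210 = 2.09261 m.
A = ½ × 1.69 × 2.3 = 1.9435 m².
Resultant F = γ·h_c·A = 9.81 × 2.09261 × 1.9435 = 39.8971 kN.
I_c = b·h³/36 = 1.69 × 2.3³/36 = 0.571173 m⁴.
Centre of pressure: y_p = y_c + I_c/(y_c·A) = 2.26667 + 0.571173/(2.26667 × 1.9435) = 2.26667 + 0.129657 = 2.39633 m along the plane.
The resultant acts 0.766667 + 0.129657 = 0.896324 m (along the plate) below the hinge at the top edge, so the moment about the hinge is M = F × 0.896324 = 39.8971 × 0.896324 = 35.7607 kN·m.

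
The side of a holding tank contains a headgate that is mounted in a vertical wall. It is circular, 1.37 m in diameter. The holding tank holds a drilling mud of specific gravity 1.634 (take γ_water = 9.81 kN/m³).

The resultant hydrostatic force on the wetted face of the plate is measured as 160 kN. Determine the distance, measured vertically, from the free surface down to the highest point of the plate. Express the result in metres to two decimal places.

γ = 1.634 × 9.81 = 16.02954 kN/m³.
A = π(0.685)² = 1.47411 m².
From F = γ·h_c·A, the centroid depth is h_c = 160/(16.02954 × 1.47411) = 6.77125 m.
The centroid is at the centre, 0.685 m below the top of the plate, so the highest point sits at h_top = 6.77125 − 0.685 = 6.08625 m below the surface.

d_top ≈ 6.09 m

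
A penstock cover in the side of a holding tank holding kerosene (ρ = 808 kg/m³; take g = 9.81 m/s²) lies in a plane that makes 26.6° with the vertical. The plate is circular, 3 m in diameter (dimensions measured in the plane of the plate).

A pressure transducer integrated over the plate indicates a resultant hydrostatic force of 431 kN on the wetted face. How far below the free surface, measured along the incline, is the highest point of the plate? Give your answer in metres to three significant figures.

γ = ρg = 808 × 9.81 / 1000 = 7.92648 kN/m³.
A = π(1.5)² = 7.06858 m².
From F = γ·h_c·A, the centroid depth is h_c = 431/(7.92648 × 7.06858) = 7.69245 m.
The plate makes 26.6° with the vertical, i.e. θ = 90° − 26.6° = 63.4° to the horizontal. Measuring y along the incline from the free-surface line, vertical depth h = y·sinθ with sinθ = 0.894154.
Along the incline, y_c = h_c/sinθ = 7.69245/0.894154 = 8.60305 m.
The centroid is at the centre, 1.5 m below the top of the plate, so the highest point sits at y_top = 8.60305 − 1.5 = 7.10305 m along the incline.

y_top ≈ 7.10 m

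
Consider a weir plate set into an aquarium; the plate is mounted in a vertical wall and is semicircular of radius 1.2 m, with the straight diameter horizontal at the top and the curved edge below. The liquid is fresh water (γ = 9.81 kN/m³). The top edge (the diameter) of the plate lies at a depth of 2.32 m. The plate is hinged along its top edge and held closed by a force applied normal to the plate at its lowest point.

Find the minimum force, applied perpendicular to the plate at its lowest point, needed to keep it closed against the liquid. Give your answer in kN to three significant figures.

P ≈ 28.5 kN

γ = 9.81 kN/m³.
The centroid of a semicircle lies 4r/(3π) = 0.509296 m from the diameter, here below the top edge, so the centroid depth is h_c = 2.32 + 0.509296 = 2.8293 m.
A = πr²/2 = π × 1.2²/2 = 2.26195 m².
Resultant F = γ·h_c·A = 9.81 × 2.8293 × 2.26195 = 62.7814 kN.
I_c = (π/8 − 8/(9π))·r⁴ = 0.109757 × 1.2⁴ = 0.227592 m⁴.
Centre of pressure: y_p = y_c + I_c/(y_c·A) = 2.8293 + 0.227592/(2.8293 × 2.26195) = 2.8293 + 0.0355627 = 2.86486 m along the plane.
The resultant acts 0.509296 + 0.0355627 = 0.544859 m (along the plate) below the hinge at the top edge, so the moment about the hinge is M = F × 0.544859 = 62.7814 × 0.544859 = 34.207 kN·m.
A normal force at the bottom, 1.2 m from the hinge, must supply this moment: P = 34.207/1.2 = 28.5058 kN.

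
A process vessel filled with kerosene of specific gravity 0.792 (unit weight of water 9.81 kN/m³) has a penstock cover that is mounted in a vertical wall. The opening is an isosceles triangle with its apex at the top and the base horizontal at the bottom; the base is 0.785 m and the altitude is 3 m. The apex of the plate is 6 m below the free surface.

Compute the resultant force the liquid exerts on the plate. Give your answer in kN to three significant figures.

F ≈ 73.2 kN

γ = 0.792 × 9.81 = 7.76952 kN/m³.
With the apex up, the centroid sits 2h/3 = 2 × 3/3 = 2 m below the apex, so the centroid depth is h_c = 6 + 2 = 8 m.
A = ½ × 0.785 × 3 = 1.1775 m².
Resultant F = γ·h_c·A = 7.76952 × 8 × 1.1775 = 73.1889 kN.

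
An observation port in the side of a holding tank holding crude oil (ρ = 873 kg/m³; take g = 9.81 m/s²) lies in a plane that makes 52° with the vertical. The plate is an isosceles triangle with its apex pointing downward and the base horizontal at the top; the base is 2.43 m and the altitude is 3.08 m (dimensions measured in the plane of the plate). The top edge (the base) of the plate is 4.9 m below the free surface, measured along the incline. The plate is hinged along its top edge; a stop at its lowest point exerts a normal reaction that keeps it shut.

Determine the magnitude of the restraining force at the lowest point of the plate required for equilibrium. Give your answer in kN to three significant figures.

γ = ρg = 873 × 9.81 / 1000 = 8.56413 kN/m³.
The plate makes 52° with the vertical, i.e. θ = 90° − 52° = 38° to the horizontal. Measuring y along the incline from the free-surface line, vertical depth h = y·sinθ with sinθ = 0.615661.
With the apex down, the centroid sits h/3 = 3.08/3 = 1.02667 m below the base (the top edge), so y_c = 4.9 + 1.02667 = 5.92667 m and h_c = 5.92667 × 0.615661 = 3.64882 m.
A = ½ × 2.43 × 3.08 = 3.7422 m².
Resultant F = γ·h_c·A = 8.56413 × 3.64882 × 3.7422 = 116.94 kN.
I_c = b·h³/36 = 2.43 × 3.08³/36 = 1.97222 m⁴.
Centre of pressure: y_p = y_c + I_c/(y_c·A) = 5.92667 + 1.97222/(5.92667 × 3.7422) = 5.92667 + 0.0889237 = 6.01559 m along the plane.
The resultant acts 1.02667 + 0.0889237 = 1.11559 m (along the plate) below the hinge at the top edge, so the moment about the hinge is M = F × 1.11559 = 116.94 × 1.11559 = 130.457 kN·m.
A normal force at the bottom, 3.08 m from the hinge, must supply this moment: P = 130.457/3.08 = 42.3562 kN.

P ≈ 42.4 kN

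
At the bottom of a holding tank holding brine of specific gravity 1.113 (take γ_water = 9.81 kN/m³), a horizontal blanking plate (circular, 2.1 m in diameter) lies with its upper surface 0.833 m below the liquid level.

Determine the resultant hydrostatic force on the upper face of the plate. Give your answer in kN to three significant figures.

F ≈ 31.5 kN

γ = 1.113 × 9.81 = 10.91853 kN/m³.
The plate is horizontal, so pressure is uniform at p = γ·h = 10.91853 × 0.833 = 9.09514 kN/m².
A = π(1.05)² = 3.46361 m².
F = p·A = 9.09514 × 3.46361 = 31.502 kN.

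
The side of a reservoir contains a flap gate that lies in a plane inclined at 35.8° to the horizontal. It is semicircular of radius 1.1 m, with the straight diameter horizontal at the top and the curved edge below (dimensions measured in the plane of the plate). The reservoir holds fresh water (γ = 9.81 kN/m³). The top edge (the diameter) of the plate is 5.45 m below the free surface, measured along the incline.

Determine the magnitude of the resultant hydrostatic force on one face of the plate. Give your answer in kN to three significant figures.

γ = 9.81 kN/m³.
Let θ = 35.8° be the plate's angle to the horizontal; measure y along the incline from where the plane meets the free surface. Vertical depth h = y·sinθ with sinθ = 0.584958.
The centroid of a semicircle lies 4r/(3π) = 0.466854 m from the diameter, here below the top edge, so y_c = 5.45 + 0.466854 = 5.91685 m and h_c = 5.91685 × 0.584958 = 3.46111 m.
A = πr²/2 = π × 1.1²/2 = 1.90066 m².
Resultant F = γ·h_c·A = 9.81 × 3.46111 × 1.90066 = 64.534 kN.

F ≈ 64.5 kN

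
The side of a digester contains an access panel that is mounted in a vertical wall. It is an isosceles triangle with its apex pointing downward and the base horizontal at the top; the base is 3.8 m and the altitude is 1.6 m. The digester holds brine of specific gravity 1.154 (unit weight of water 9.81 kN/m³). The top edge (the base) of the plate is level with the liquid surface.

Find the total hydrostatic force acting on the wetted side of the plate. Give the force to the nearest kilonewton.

F ≈ 18 kN

γ = 1.154 × 9.81 = 11.32074 kN/m³.
With the apex down, the centroid sits h/3 = 1.6/3 = 0.533333 m below the base (the top edge), so the centroid depth is h_c = 0.533333 m.
A = ½ × 3.8 × 1.6 = 3.04 m².
Resultant F = γ·h_c·A = 11.32074 × 0.533333 × 3.04 = 18.3547 kN.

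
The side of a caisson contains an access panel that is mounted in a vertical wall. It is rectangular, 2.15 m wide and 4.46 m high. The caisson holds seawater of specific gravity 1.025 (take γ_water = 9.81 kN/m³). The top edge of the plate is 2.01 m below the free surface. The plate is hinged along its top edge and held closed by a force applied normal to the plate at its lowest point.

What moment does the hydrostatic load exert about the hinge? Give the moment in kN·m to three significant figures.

γ = 1.025 × 9.81 = 10.05525 kN/m³.
The centroid lies 4.46/2 = 2.23 m below the top edge, so the centroid depth is h_c = 2.01 + 2.23 = 4.24 m.
A = 2.15 × 4.46 = 9.589 m².
Resultant F = γ·h_c·A = 10.05525 × 4.24 × 9.589 = 408.82 kN.
I_c = b·h³/12 = 2.15 × 4.46³/12 = 15.895 m⁴.
Centre of pressure: y_p = y_c + I_c/(y_c·A) = 4.24 + 15.895/(4.24 × 9.589) = 4.24 + 0.39095 = 4.63095 m along the plane.
The resultant acts 2.23 + 0.39095 = 2.62095 m (along the plate) below the hinge at the top edge, so the moment about the hinge is M = F × 2.62095 = 408.82 × 2.62095 = 1071.5 kN·m.

M ≈ 1070 kN·m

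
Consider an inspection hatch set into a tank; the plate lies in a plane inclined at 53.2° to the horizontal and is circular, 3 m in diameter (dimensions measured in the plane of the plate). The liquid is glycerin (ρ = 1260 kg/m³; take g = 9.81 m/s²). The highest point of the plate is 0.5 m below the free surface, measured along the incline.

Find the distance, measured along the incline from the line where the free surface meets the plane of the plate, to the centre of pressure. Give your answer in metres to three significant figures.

y_p = 2.28 m

γ = ρg = 1260 × 9.81 / 1000 = 12.3606 kN/m³.
Let θ = 53.2° be the plate's angle to the horizontal; measure y along the incline from where the plane meets the free surface. Vertical depth h = y·sinθ with sinθ = 0.800731.
The centroid is at the centre, 1.5 m below the top of the plate, so y_c = 0.5 + 1.5 = 2 m and h_c = 2 × 0.800731 = 1.60146 m.
A = π(1.5)² = 7.06858 m².
Resultant F = γ·h_c·A = 12.3606 × 1.60146 × 7.06858 = 139.923 kN.
I_c = πr⁴/4 = π × 1.5⁴/4 = 3.97608 m⁴.
Centre of pressure: y_p = y_c + I_c/(y_c·A) = 2 + 3.97608/(2 × 7.06858) = 2 + 0.28125 = 2.28125 m along the plane.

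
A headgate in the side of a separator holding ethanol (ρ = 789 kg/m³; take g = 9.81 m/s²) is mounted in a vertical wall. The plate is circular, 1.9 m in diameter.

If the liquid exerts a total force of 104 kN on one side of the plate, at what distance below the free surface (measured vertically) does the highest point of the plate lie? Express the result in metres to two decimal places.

γ = ρg = 789 × 9.81 / 1000 = 7.74009 kN/m³.
A = π(0.95)² = 2.83529 m².
From F = γ·h_c·A, the centroid depth is h_c = 104/(7.74009 × 2.83529) = 4.73903 m.
The centroid is at the centre, 0.95 m below the top of the plate, so the highest point sits at h_top = 4.73903 − 0.95 = 3.78903 m below the surface.

d_top ≈ 3.79 m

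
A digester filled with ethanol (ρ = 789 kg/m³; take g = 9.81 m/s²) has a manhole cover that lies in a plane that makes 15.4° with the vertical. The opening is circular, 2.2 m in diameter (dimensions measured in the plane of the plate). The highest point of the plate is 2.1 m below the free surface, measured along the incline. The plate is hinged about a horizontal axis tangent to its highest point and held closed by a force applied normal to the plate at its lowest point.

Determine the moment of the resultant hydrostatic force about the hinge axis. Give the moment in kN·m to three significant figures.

M ≈ 108 kN·m

γ = ρg = 789 × 9.81 / 1000 = 7.74009 kN/m³.
The plate makes 15.4° with the vertical, i.e. θ = 90° − 15.4° = 74.6° to the horizontal. Measuring y along the incline from the free-surface line, vertical depth h = y·sinθ with sinθ = 0.964095.
The centroid is at the centre, 1.1 m below the top of the plate, so y_c = 2.1 + 1.1 = 3.2 m and h_c = 3.2 × 0.964095 = 3.0851 m.
A = π(1.1)² = 3.80133 m².
Resultant F = γ·h_c·A = 7.74009 × 3.0851 × 3.80133 = 90.7718 kN.
I_c = πr⁴/4 = π × 1.1⁴/4 = 1.1499 m⁴.
Centre of pressure: y_p = y_c + I_c/(y_c·A) = 3.2 + 1.1499/(3.2 × 3.80133) = 3.2 + 0.0945311 = 3.29453 m along the plane.
The resultant acts 1.1 + 0.0945311 = 1.19453 m (along the plate) below the hinge at the top edge, so the moment about the hinge is M = F × 1.19453 = 90.7718 × 1.19453 = 108.43 kN·m.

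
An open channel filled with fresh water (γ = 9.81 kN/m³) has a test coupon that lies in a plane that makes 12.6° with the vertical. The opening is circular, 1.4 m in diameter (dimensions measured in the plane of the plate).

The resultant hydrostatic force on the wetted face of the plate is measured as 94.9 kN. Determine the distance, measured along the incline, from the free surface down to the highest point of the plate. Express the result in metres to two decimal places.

y_top ≈ 5.74 m

γ = 9.81 kN/m³.
A = π(0.7)² = 1.53938 m².
From F = γ·h_c·A, the centroid depth is h_c = 94.9/(9.81 × 1.53938) = 6.28422 m.
The plate makes 12.6° with the vertical, i.e. θ = 90° − 12.6° = 77.4° to the horizontal. Measuring y along the incline from the free-surface line, vertical depth h = y·sinθ with sinθ = 0.975917.
Along the incline, y_c = h_c/sinθ = 6.28422/0.975917 = 6.4393 m.
The centroid is at the centre, 0.7 m below the top of the plate, so the highest point sits at y_top = 6.4393 − 0.7 = 5.7393 m along the incline.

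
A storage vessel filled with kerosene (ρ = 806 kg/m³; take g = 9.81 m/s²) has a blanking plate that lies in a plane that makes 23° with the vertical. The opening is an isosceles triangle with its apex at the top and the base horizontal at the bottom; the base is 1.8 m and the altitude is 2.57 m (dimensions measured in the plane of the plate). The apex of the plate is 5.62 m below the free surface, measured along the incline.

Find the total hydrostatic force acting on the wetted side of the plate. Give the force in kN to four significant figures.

F ≈ 123.5 kN

γ = ρg = 806 × 9.81 / 1000 = 7.90686 kN/m³.
The plate makes 23° with the vertical, i.e. θ = 90° − 23° = 67° to the horizontal. Measuring y along the incline from the free-surface line, vertical depth h = y·sinθ with sinθ = 0.920505.
With the apex up, the centroid sits 2h/3 = 2 × 2.57/3 = 1.71333 m below the apex, so y_c = 5.62 + 1.71333 = 7.33333 m and h_c = 7.33333 × 0.920505 = 6.75037 m.
A = ½ × 1.8 × 2.57 = 2.313 m².
Resultant F = γ·h_c·A = 7.90686 × 6.75037 × 2.313 = 123.455 kN.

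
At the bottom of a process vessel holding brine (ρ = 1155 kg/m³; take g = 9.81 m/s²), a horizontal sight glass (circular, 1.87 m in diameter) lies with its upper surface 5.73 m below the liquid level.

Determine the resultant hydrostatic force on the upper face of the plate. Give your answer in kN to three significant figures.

γ = ρg = 1155 × 9.81 / 1000 = 11.33055 kN/m³.
The plate is horizontal, so pressure is uniform at p = γ·h = 11.33055 × 5.73 = 64.9241 kN/m².
A = π(0.935)² = 2.74646 m².
F = p·A = 64.9241 × 2.74646 = 178.311 kN.

F ≈ 178 kN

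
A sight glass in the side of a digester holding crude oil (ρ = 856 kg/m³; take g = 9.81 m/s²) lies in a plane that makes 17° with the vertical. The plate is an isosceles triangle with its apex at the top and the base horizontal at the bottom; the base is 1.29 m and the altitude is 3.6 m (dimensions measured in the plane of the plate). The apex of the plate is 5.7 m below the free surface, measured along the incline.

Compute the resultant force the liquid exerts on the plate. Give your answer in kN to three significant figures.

γ = ρg = 856 × 9.81 / 1000 = 8.39736 kN/m³.
The plate makes 17° with the vertical, i.e. θ = 90° − 17° = 73° to the horizontal. Measuring y along the incline from the free-surface line, vertical depth h = y·sinθ with sinθ = 0.956305.
With the apex up, the centroid sits 2h/3 = 2 × 3.6/3 = 2.4 m below the apex, so y_c = 5.7 + 2.4 = 8.1 m and h_c = 8.1 × 0.956305 = 7.74607 m.
A = ½ × 1.29 × 3.6 = 2.322 m².
Resultant F = γ·h_c·A = 8.39736 × 7.74607 × 2.322 = 151.038 kN.

F ≈ 151 kN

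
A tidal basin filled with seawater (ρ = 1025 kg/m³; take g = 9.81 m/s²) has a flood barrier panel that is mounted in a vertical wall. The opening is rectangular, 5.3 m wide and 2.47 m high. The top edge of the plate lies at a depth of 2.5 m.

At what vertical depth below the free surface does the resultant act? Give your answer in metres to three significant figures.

γ = ρg = 1025 × 9.81 / 1000 = 10.05525 kN/m³.
The centroid lies 2.47/2 = 1.235 m below the top edge, so the centroid depth is h_c = 2.5 + 1.235 = 3.735 m.
A = 5.3 × 2.47 = 13.091 m².
Resultant F = γ·h_c·A = 10.05525 × 3.735 × 13.091 = 491.65 kN.
I_c = b·h³/12 = 5.3 × 2.47³/12 = 6.65557 m⁴.
Centre of pressure: y_p = y_c + I_c/(y_c·A) = 3.735 + 6.65557/(3.735 × 13.091) = 3.735 + 0.13612 = 3.87112 m along the plane.

h_p = 3.87 m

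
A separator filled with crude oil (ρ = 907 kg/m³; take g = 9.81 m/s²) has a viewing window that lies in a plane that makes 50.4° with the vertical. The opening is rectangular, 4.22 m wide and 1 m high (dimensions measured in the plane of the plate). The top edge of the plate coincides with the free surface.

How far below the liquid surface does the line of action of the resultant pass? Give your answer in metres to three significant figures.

γ = ρg = 907 × 9.81 / 1000 = 8.89767 kN/m³.
The plate makes 50.4° with the vertical, i.e. θ = 90° − 50.4° = 39.6° to the horizontal. Measuring y along the incline from the free-surface line, vertical depth h = y·sinθ with sinθ = 0.637424.
The centroid lies 1/2 = 0.5 m below the top edge, so y_c = 0.5 m and h_c = 0.5 × 0.637424 = 0.318712 m.
A = 4.22 × 1 = 4.22 m².
Resultant F = γ·h_c·A = 8.89767 × 0.318712 × 4.22 = 11.9671 kN.
I_c = b·h³/12 = 4.22 × 1³/12 = 0.351667 m⁴.
Centre of pressure: y_p = y_c + I_c/(y_c·A) = 0.5 + 0.351667/(0.5 × 4.22) = 0.5 + 0.166667 = 0.666667 m along the plane.
Vertically, h_p = y_p·sinθ = 0.666667 × 0.637424 = 0.42495 m.

h_p = 0.425 m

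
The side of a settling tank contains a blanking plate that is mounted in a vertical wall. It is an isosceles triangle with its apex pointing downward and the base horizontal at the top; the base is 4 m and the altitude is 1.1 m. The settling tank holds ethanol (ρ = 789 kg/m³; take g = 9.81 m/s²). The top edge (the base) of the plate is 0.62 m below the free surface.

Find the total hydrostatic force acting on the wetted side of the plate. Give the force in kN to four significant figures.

F ≈ 16.80 kN

γ = ρg = 789 × 9.81 / 1000 = 7.74009 kN/m³.
With the apex down, the centroid sits h/3 = 1.1/3 = 0.366667 m below the base (the top edge), so the centroid depth is h_c = 0.62 + 0.366667 = 0.986667 m.
A = ½ × 4 × 1.1 = 2.2 m².
Resultant F = γ·h_c·A = 7.74009 × 0.986667 × 2.2 = 16.8012 kN.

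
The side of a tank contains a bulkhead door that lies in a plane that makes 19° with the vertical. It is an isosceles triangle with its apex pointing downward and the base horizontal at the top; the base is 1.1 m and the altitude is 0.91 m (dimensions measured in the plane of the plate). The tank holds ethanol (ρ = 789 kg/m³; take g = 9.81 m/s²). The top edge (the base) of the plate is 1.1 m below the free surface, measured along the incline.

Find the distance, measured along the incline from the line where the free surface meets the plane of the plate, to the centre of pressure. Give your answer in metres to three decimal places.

γ = ρg = 789 × 9.81 / 1000 = 7.74009 kN/m³.
The plate makes 19° with the vertical, i.e. θ = 90° − 19° = 71° to the horizontal. Measuring y along the incline from the free-surface line, vertical depth h = y·sinθ with sinθ = 0.945519.
With the apex down, the centroid sits h/3 = 0.91/3 = 0.303333 m below the base (the top edge), so y_c = 1.1 + 0.303333 = 1.40333 m and h_c = 1.40333 × 0.945519 = 1.32688 m.
A = ½ × 1.1 × 0.91 = 0.5005 m².
Resultant F = γ·h_c·A = 7.74009 × 1.32688 × 0.5005 = 5.14022 kN.
I_c = b·h³/36 = 1.1 × 0.91³/36 = 0.0230258 m⁴.
Centre of pressure: y_p = y_c + I_c/(y_c·A) = 1.40333 + 0.0230258/(1.40333 × 0.5005) = 1.40333 + 0.0327832 = 1.43611 m along the plane.

y_p = 1.436 m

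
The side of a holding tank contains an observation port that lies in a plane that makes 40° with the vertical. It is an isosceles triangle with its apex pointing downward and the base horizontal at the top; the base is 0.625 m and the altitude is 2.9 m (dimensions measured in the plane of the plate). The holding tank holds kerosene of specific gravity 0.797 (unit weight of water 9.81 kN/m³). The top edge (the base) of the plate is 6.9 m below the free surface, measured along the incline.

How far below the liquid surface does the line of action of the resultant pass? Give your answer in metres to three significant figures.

γ = 0.797 × 9.81 = 7.81857 kN/m³.
The plate makes 40° with the vertical, i.e. θ = 90° − 40° = 50° to the horizontal. Measuring y along the incline from the free-surface line, vertical depth h = y·sinθ with sinθ = 0.766044.
With the apex down, the centroid sits h/3 = 2.9/3 = 0.966667 m below the base (the top edge), so y_c = 6.9 + 0.966667 = 7.86667 m and h_c = 7.86667 × 0.766044 = 6.02622 m.
A = ½ × 0.625 × 2.9 = 0.90625 m².
Resultant F = γ·h_c·A = 7.81857 × 6.02622 × 0.90625 = 42.6993 kN.
I_c = b·h³/36 = 0.625 × 2.9³/36 = 0.42342 m⁴.
Centre of pressure: y_p = y_c + I_c/(y_c·A) = 7.86667 + 0.42342/(7.86667 × 0.90625) = 7.86667 + 0.0593926 = 7.92606 m along the plane.
Vertically, h_p = y_p·sinθ = 7.92606 × 0.766044 = 6.07171 m.

h_p = 6.07 m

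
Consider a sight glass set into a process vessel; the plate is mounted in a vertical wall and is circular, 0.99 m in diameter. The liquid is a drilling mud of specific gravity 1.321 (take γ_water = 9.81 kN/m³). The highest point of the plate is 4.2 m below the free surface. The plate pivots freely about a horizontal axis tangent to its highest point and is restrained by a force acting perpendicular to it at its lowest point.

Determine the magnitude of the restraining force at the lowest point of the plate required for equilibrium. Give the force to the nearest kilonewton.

γ = 1.321 × 9.81 = 12.95901 kN/m³.
The centroid is at the centre, 0.495 m below the top of the plate, so the centroid depth is h_c = 4.2 + 0.495 = 4.695 m.
A = π(0.495)² = 0.769769 m².
Resultant F = γ·h_c·A = 12.95901 × 4.695 × 0.769769 = 46.8347 kN.
I_c = πr⁴/4 = π × 0.495⁴/4 = 0.0471531 m⁴.
Centre of pressure: y_p = y_c + I_c/(y_c·A) = 4.695 + 0.0471531/(4.695 × 0.769769) = 4.695 + 0.0130471 = 4.70805 m along the plane.
The resultant acts 0.495 + 0.0130471 = 0.508047 m (along the plate) below the hinge at the top edge, so the moment about the hinge is M = F × 0.508047 = 46.8347 × 0.508047 = 23.7942 kN·m.
A normal force at the bottom, 0.99 m from the hinge, must supply this moment: P = 23.7942/0.99 = 24.0345 kN.

P ≈ 24 kN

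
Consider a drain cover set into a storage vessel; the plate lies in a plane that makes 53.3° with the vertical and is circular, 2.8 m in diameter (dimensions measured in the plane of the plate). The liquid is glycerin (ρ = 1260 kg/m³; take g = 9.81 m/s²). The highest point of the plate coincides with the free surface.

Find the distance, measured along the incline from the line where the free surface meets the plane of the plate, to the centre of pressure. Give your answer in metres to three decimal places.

y_p = 1.750 m

γ = ρg = 1260 × 9.81 / 1000 = 12.3606 kN/m³.
The plate makes 53.3° with the vertical, i.e. θ = 90° − 53.3° = 36.7° to the horizontal. Measuring y along the incline from the free-surface line, vertical depth h = y·sinθ with sinθ = 0.597625.
The centroid is at the centre, 1.4 m below the top of the plate, so y_c = 1.4 m and h_c = 1.4 × 0.597625 = 0.836675 m.
A = π(1.4)² = 6.15752 m².
Resultant F = γ·h_c·A = 12.3606 × 0.836675 × 6.15752 = 63.6799 kN.
I_c = πr⁴/4 = π × 1.4⁴/4 = 3.01719 m⁴.
Centre of pressure: y_p = y_c + I_c/(y_c·A) = 1.4 + 3.01719/(1.4 × 6.15752) = 1.4 + 0.350001 = 1.75 m along the plane.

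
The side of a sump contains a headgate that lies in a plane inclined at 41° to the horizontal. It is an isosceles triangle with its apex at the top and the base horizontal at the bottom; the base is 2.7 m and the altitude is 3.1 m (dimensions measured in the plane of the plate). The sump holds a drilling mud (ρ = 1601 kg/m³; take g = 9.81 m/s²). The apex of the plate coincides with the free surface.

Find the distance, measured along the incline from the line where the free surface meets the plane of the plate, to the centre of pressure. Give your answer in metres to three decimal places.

y_p = 2.325 m

γ = ρg = 1601 × 9.81 / 1000 = 15.70581 kN/m³.
Let θ = 41° be the plate's angle to the horizontal; measure y along the incline from where the plane meets the free surface. Vertical depth h = y·sinθ with sinθ = 0.656059.
With the apex up, the centroid sits 2h/3 = 2 × 3.1/3 = 2.06667 m below the apex, so y_c = 2.06667 m and h_c = 2.06667 × 0.656059 = 1.35586 m.
A = ½ × 2.7 × 3.1 = 4.185 m².
Resultant F = γ·h_c·A = 15.70581 × 1.35586 × 4.185 = 89.1191 kN.
I_c = b·h³/36 = 2.7 × 3.1³/36 = 2.23433 m⁴.
Centre of pressure: y_p = y_c + I_c/(y_c·A) = 2.06667 + 2.23433/(2.06667 × 4.185) = 2.06667 + 0.258333 = 2.325 m along the plane.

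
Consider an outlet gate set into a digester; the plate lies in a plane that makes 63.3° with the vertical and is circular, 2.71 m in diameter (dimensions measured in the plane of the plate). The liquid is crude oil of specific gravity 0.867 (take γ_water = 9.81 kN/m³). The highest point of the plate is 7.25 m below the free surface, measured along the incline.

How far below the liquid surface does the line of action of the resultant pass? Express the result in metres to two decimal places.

h_p = 3.89 m

γ = 0.867 × 9.81 = 8.50527 kN/m³.
The plate makes 63.3° with the vertical, i.e. θ = 90° − 63.3° = 26.7° to the horizontal. Measuring y along the incline from the free-surface line, vertical depth h = y·sinθ with sinθ = 0.449319.
The centroid is at the centre, 1.355 m below the top of the plate, so y_c = 7.25 + 1.355 = 8.605 m and h_c = 8.605 × 0.449319 = 3.86639 m.
A = π(1.355)² = 5.76804 m².
Resultant F = γ·h_c·A = 8.50527 × 3.86639 × 5.76804 = 189.68 kN.
I_c = πr⁴/4 = π × 1.355⁴/4 = 2.64757 m⁴.
Centre of pressure: y_p = y_c + I_c/(y_c·A) = 8.605 + 2.64757/(8.605 × 5.76804) = 8.605 + 0.0533419 = 8.65834 m along the plane.
Vertically, h_p = y_p·sinθ = 8.65834 × 0.449319 = 3.89036 m.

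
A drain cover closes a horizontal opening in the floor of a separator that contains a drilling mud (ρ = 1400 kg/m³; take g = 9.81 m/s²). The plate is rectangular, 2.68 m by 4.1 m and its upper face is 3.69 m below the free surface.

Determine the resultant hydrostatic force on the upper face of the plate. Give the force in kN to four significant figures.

γ = ρg = 1400 × 9.81 / 1000 = 13.734 kN/m³.
The plate is horizontal, so pressure is uniform at p = γ·h = 13.734 × 3.69 = 50.6785 kN/m².
A = 2.68 × 4.1 = 10.988 m².
F = p·A = 50.6785 × 10.988 = 556.855 kN.

F ≈ 556.9 kN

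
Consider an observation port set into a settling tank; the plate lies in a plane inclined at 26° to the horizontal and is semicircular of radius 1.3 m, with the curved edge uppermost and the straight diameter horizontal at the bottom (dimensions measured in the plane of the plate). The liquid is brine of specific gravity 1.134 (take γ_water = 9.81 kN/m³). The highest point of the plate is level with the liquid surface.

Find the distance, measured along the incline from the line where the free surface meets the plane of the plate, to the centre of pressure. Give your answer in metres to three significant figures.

γ = 1.134 × 9.81 = 11.12454 kN/m³.
Let θ = 26° be the plate's angle to the horizontal; measure y along the incline from where the plane meets the free surface. Vertical depth h = y·sinθ with sinθ = 0.438371.
The centroid lies 4r/(3π) = 0.551737 m above the diameter, so r − 4r/(3π) = 1.3 − 0.551737 = 0.748263 m below the topmost point, so y_c = 0.748263 m and h_c = 0.748263 × 0.438371 = 0.328017 m.
A = πr²/2 = π × 1.3²/2 = 2.65465 m².
Resultant F = γ·h_c·A = 11.12454 × 0.328017 × 2.65465 = 9.68692 kN.
I_c = (π/8 − 8/(9π))·r⁴ = 0.109757 × 1.3⁴ = 0.313477 m⁴.
Centre of pressure: y_p = y_c + I_c/(y_c·A) = 0.748263 + 0.313477/(0.748263 × 2.65465) = 0.748263 + 0.157813 = 0.906076 m along the plane.

y_p = 0.906 m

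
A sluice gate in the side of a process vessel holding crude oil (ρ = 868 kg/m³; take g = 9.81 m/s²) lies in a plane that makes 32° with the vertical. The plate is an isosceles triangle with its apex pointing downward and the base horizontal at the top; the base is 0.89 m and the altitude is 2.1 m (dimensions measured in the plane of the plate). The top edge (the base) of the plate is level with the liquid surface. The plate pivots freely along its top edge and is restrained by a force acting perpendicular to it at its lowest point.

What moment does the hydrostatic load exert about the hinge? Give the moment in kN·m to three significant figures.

γ = ρg = 868 × 9.81 / 1000 = 8.51508 kN/m³.
The plate makes 32° with the vertical, i.e. θ = 90° − 32° = 58° to the horizontal. Measuring y along the incline from the free-surface line, vertical depth h = y·sinθ with sinθ = 0.848048.
With the apex down, the centroid sits h/3 = 2.1/3 = 0.7 m below the base (the top edge), so y_c = 0.7 m and h_c = 0.7 × 0.848048 = 0.593634 m.
A = ½ × 0.89 × 2.1 = 0.9345 m².
Resultant F = γ·h_c·A = 8.51508 × 0.593634 × 0.9345 = 4.72375 kN.
I_c = b·h³/36 = 0.89 × 2.1³/36 = 0.228953 m⁴.
Centre of pressure: y_p = y_c + I_c/(y_c·A) = 0.7 + 0.228953/(0.7 × 0.9345) = 0.7 + 0.350001 = 1.05 m along the plane.
The resultant acts 0.7 + 0.350001 = 1.05 m (along the plate) below the hinge at the top edge, so the moment about the hinge is M = F × 1.05 = 4.72375 × 1.05 = 4.95994 kN·m.

M ≈ 4.96 kN·m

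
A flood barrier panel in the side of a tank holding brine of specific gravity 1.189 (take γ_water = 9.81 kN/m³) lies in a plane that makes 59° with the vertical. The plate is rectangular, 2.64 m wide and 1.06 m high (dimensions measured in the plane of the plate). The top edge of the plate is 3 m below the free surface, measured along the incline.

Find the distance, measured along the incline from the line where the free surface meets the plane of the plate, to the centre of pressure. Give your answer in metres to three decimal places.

γ = 1.189 × 9.81 = 11.66409 kN/m³.
The plate makes 59° with the vertical, i.e. θ = 90° − 59° = 31° to the horizontal. Measuring y along the incline from the free-surface line, vertical depth h = y·sinθ with sinθ = 0.515038.
The centroid lies 1.06/2 = 0.53 m below the top edge, so y_c = 3 + 0.53 = 3.53 m and h_c = 3.53 × 0.515038 = 1.81808 m.
A = 2.64 × 1.06 = 2.7984 m².
Resultant F = γ·h_c·A = 11.66409 × 1.81808 × 2.7984 = 59.3436 kN.
I_c = b·h³/12 = 2.64 × 1.06³/12 = 0.262024 m⁴.
Centre of pressure: y_p = y_c + I_c/(y_c·A) = 3.53 + 0.262024/(3.53 × 2.7984) = 3.53 + 0.0265251 = 3.55653 m along the plane.

y_p = 3.557 m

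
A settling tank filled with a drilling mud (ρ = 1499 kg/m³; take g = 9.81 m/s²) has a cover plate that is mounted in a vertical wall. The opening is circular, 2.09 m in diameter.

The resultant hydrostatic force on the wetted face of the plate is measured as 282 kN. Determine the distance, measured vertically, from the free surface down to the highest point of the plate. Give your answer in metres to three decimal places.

d_top ≈ 4.545 m

γ = ρg = 1499 × 9.81 / 1000 = 14.70519 kN/m³.
A = π(1.045)² = 3.4307 m².
From F = γ·h_c·A, the centroid depth is h_c = 282/(14.70519 × 3.4307) = 5.58979 m.
The centroid is at the centre, 1.045 m below the top of the plate, so the highest point sits at h_top = 5.58979 − 1.045 = 4.54479 m below the surface.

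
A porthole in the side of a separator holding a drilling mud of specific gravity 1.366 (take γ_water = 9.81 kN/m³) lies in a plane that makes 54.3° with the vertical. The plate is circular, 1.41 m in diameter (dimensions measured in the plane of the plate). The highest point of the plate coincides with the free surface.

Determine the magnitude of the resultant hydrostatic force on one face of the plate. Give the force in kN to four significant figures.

γ = 1.366 × 9.81 = 13.40046 kN/m³.
The plate makes 54.3° with the vertical, i.e. θ = 90° − 54.3° = 35.7° to the horizontal. Measuring y along the incline from the free-surface line, vertical depth h = y·sinθ with sinθ = 0.583541.
The centroid is at the centre, 0.705 m below the top of the plate, so y_c = 0.705 m and h_c = 0.705 × 0.583541 = 0.411396 m.
A = π(0.705)² = 1.56145 m².
Resultant F = γ·h_c·A = 13.40046 × 0.411396 × 1.56145 = 8.60811 kN.

F ≈ 8.608 kN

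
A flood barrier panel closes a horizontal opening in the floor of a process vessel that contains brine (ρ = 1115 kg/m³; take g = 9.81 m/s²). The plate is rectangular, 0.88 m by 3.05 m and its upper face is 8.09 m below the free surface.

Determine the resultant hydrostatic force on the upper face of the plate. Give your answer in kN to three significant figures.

γ = ρg = 1115 × 9.81 / 1000 = 10.93815 kN/m³.
The plate is horizontal, so pressure is uniform at p = γ·h = 10.93815 × 8.09 = 88.4896 kN/m².
A = 0.88 × 3.05 = 2.684 m².
F = p·A = 88.4896 × 2.684 = 237.506 kN.

F ≈ 238 kN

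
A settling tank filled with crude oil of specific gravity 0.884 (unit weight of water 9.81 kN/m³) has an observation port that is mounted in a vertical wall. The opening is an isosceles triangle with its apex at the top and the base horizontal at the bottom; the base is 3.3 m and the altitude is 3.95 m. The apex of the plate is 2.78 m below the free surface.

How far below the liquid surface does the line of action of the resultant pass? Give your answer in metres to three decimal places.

h_p = 5.573 m

γ = 0.884 × 9.81 = 8.67204 kN/m³.
With the apex up, the centroid sits 2h/3 = 2 × 3.95/3 = 2.63333 m below the apex, so the centroid depth is h_c = 2.78 + 2.63333 = 5.41333 m.
A = ½ × 3.3 × 3.95 = 6.5175 m².
Resultant F = γ·h_c·A = 8.67204 × 5.41333 × 6.5175 = 305.962 kN.
I_c = b·h³/36 = 3.3 × 3.95³/36 = 5.64941 m⁴.
Centre of pressure: y_p = y_c + I_c/(y_c·A) = 5.41333 + 5.64941/(5.41333 × 6.5175) = 5.41333 + 0.160124 = 5.57345 m along the plane.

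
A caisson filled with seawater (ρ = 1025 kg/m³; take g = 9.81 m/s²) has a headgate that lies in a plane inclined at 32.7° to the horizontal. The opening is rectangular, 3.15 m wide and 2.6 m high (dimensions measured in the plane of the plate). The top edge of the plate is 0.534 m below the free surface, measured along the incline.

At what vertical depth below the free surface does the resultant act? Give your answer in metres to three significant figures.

h_p = 1.16 m

γ = ρg = 1025 × 9.81 / 1000 = 10.05525 kN/m³.
Let θ = 32.7° be the plate's angle to the horizontal; measure y along the incline from where the plane meets the free surface. Vertical depth h = y·sinθ with sinθ = 0.540240.
The centroid lies 2.6/2 = 1.3 m below the top edge, so y_c = 0.534 + 1.3 = 1.834 m and h_c = 1.834 × 0.540240 = 0.9908 m.
A = 3.15 × 2.6 = 8.19 m².
Resultant F = γ·h_c·A = 10.05525 × 0.9908 × 8.19 = 81.5949 kN.
I_c = b·h³/12 = 3.15 × 2.6³/12 = 4.6137 m⁴.
Centre of pressure: y_p = y_c + I_c/(y_c·A) = 1.834 + 4.6137/(1.834 × 8.19) = 1.834 + 0.307161 = 2.14116 m along the plane.
Vertically, h_p = y_p·sinθ = 2.14116 × 0.540240 = 1.15674 m.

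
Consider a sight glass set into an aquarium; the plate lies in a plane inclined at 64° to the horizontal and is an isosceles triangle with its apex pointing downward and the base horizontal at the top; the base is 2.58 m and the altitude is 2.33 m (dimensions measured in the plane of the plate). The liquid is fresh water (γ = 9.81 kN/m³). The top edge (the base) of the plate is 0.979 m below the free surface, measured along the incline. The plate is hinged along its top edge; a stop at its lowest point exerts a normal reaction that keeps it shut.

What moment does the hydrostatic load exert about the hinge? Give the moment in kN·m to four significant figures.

M ≈ 44.13 kN·m

γ = 9.81 kN/m³.
Let θ = 64° be the plate's angle to the horizontal; measure y along the incline from where the plane meets the free surface. Vertical depth h = y·sinθ with sinθ = 0.898794.
With the apex down, the centroid sits h/3 = 2.33/3 = 0.776667 m below the base (the top edge), so y_c = 0.979 + 0.776667 = 1.75567 m and h_c = 1.75567 × 0.898794 = 1.57799 m.
A = ½ × 2.58 × 2.33 = 3.0057 m².
Resultant F = γ·h_c·A = 9.81 × 1.57799 × 3.0057 = 46.5285 kN.
I_c = b·h³/36 = 2.58 × 2.33³/36 = 0.906536 m⁴.
Centre of pressure: y_p = y_c + I_c/(y_c·A) = 1.75567 + 0.906536/(1.75567 × 3.0057) = 1.75567 + 0.171789 = 1.92746 m along the plane.
The resultant acts 0.776667 + 0.171789 = 0.948456 m (along the plate) below the hinge at the top edge, so the moment about the hinge is M = F × 0.948456 = 46.5285 × 0.948456 = 44.1302 kN·m.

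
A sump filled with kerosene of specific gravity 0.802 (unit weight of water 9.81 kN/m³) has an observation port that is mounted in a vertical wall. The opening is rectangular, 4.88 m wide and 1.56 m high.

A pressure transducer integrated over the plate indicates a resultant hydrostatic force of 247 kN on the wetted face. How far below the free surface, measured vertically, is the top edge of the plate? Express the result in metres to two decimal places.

d_top ≈ 3.34 m

γ = 0.802 × 9.81 = 7.86762 kN/m³.
A = 4.88 × 1.56 = 7.6128 m².
From F = γ·h_c·A, the centroid depth is h_c = 247/(7.86762 × 7.6128) = 4.12391 m.
The centroid lies 1.56/2 = 0.78 m below the top edge, so the top edge sits at h_top = 4.12391 − 0.78 = 3.34391 m below the surface.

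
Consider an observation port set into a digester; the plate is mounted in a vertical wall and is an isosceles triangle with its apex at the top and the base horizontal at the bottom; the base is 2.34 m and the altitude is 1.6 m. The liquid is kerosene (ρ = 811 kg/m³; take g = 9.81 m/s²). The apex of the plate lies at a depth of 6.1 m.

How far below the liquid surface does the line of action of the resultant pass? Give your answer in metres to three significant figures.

h_p = 7.19 m

γ = ρg = 811 × 9.81 / 1000 = 7.95591 kN/m³.
With the apex up, the centroid sits 2h/3 = 2 × 1.6/3 = 1.06667 m below the apex, so the centroid depth is h_c = 6.1 + 1.06667 = 7.16667 m.
A = ½ × 2.34 × 1.6 = 1.872 m².
Resultant F = γ·h_c·A = 7.95591 × 7.16667 × 1.872 = 106.737 kN.
I_c = b·h³/36 = 2.34 × 1.6³/36 = 0.26624 m⁴.
Centre of pressure: y_p = y_c + I_c/(y_c·A) = 7.16667 + 0.26624/(7.16667 × 1.872) = 7.16667 + 0.019845 = 7.18651 m along the plane.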